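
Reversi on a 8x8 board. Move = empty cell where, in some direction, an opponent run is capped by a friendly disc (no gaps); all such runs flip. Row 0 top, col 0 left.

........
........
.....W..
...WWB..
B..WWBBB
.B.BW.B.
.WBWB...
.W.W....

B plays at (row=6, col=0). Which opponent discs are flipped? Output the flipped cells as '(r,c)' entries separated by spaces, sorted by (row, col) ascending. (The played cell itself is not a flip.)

Answer: (6,1)

Derivation:
Dir NW: edge -> no flip
Dir N: first cell '.' (not opp) -> no flip
Dir NE: first cell 'B' (not opp) -> no flip
Dir W: edge -> no flip
Dir E: opp run (6,1) capped by B -> flip
Dir SW: edge -> no flip
Dir S: first cell '.' (not opp) -> no flip
Dir SE: opp run (7,1), next=edge -> no flip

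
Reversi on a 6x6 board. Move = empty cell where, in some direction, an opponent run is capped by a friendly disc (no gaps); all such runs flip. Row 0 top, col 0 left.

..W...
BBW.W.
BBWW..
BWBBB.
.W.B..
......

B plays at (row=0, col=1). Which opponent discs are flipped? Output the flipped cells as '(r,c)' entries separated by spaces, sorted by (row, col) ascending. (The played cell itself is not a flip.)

Answer: (1,2) (2,3)

Derivation:
Dir NW: edge -> no flip
Dir N: edge -> no flip
Dir NE: edge -> no flip
Dir W: first cell '.' (not opp) -> no flip
Dir E: opp run (0,2), next='.' -> no flip
Dir SW: first cell 'B' (not opp) -> no flip
Dir S: first cell 'B' (not opp) -> no flip
Dir SE: opp run (1,2) (2,3) capped by B -> flip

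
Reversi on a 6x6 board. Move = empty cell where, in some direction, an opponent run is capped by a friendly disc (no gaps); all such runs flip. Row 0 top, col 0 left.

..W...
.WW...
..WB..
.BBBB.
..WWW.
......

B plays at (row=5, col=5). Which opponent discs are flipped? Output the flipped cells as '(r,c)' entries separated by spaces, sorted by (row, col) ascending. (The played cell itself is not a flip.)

Answer: (4,4)

Derivation:
Dir NW: opp run (4,4) capped by B -> flip
Dir N: first cell '.' (not opp) -> no flip
Dir NE: edge -> no flip
Dir W: first cell '.' (not opp) -> no flip
Dir E: edge -> no flip
Dir SW: edge -> no flip
Dir S: edge -> no flip
Dir SE: edge -> no flip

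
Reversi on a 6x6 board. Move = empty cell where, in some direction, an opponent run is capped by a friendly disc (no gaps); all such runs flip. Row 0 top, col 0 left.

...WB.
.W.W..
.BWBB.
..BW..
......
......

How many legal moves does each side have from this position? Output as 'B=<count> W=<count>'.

Answer: B=7 W=7

Derivation:
-- B to move --
(0,0): no bracket -> illegal
(0,1): flips 1 -> legal
(0,2): flips 2 -> legal
(1,0): no bracket -> illegal
(1,2): flips 1 -> legal
(1,4): no bracket -> illegal
(2,0): no bracket -> illegal
(3,1): flips 2 -> legal
(3,4): flips 1 -> legal
(4,2): flips 1 -> legal
(4,3): flips 1 -> legal
(4,4): no bracket -> illegal
B mobility = 7
-- W to move --
(0,5): flips 1 -> legal
(1,0): no bracket -> illegal
(1,2): no bracket -> illegal
(1,4): no bracket -> illegal
(1,5): flips 1 -> legal
(2,0): flips 1 -> legal
(2,5): flips 2 -> legal
(3,0): no bracket -> illegal
(3,1): flips 2 -> legal
(3,4): no bracket -> illegal
(3,5): flips 1 -> legal
(4,1): no bracket -> illegal
(4,2): flips 1 -> legal
(4,3): no bracket -> illegal
W mobility = 7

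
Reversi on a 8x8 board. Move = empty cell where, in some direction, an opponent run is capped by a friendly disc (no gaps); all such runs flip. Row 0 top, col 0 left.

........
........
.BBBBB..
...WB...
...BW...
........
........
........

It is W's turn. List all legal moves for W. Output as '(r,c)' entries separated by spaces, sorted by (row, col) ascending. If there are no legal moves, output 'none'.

Answer: (1,1) (1,3) (1,4) (1,5) (3,5) (4,2) (5,3)

Derivation:
(1,0): no bracket -> illegal
(1,1): flips 1 -> legal
(1,2): no bracket -> illegal
(1,3): flips 1 -> legal
(1,4): flips 2 -> legal
(1,5): flips 1 -> legal
(1,6): no bracket -> illegal
(2,0): no bracket -> illegal
(2,6): no bracket -> illegal
(3,0): no bracket -> illegal
(3,1): no bracket -> illegal
(3,2): no bracket -> illegal
(3,5): flips 1 -> legal
(3,6): no bracket -> illegal
(4,2): flips 1 -> legal
(4,5): no bracket -> illegal
(5,2): no bracket -> illegal
(5,3): flips 1 -> legal
(5,4): no bracket -> illegal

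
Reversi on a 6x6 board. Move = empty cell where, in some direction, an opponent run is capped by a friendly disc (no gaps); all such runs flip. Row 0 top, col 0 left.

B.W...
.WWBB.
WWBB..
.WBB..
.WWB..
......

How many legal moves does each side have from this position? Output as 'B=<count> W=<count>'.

-- B to move --
(0,1): flips 1 -> legal
(0,3): no bracket -> illegal
(1,0): flips 3 -> legal
(3,0): flips 1 -> legal
(4,0): flips 3 -> legal
(5,0): flips 1 -> legal
(5,1): flips 1 -> legal
(5,2): flips 1 -> legal
(5,3): no bracket -> illegal
B mobility = 7
-- W to move --
(0,1): no bracket -> illegal
(0,3): no bracket -> illegal
(0,4): flips 2 -> legal
(0,5): flips 3 -> legal
(1,0): no bracket -> illegal
(1,5): flips 2 -> legal
(2,4): flips 4 -> legal
(2,5): no bracket -> illegal
(3,4): flips 3 -> legal
(4,4): flips 3 -> legal
(5,2): no bracket -> illegal
(5,3): no bracket -> illegal
(5,4): flips 2 -> legal
W mobility = 7

Answer: B=7 W=7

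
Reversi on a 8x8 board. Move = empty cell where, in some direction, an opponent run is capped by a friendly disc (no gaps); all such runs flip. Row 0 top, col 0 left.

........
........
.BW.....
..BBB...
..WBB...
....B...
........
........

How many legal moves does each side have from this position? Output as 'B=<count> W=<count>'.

-- B to move --
(1,1): flips 1 -> legal
(1,2): flips 1 -> legal
(1,3): no bracket -> illegal
(2,3): flips 1 -> legal
(3,1): no bracket -> illegal
(4,1): flips 1 -> legal
(5,1): flips 1 -> legal
(5,2): flips 1 -> legal
(5,3): no bracket -> illegal
B mobility = 6
-- W to move --
(1,0): no bracket -> illegal
(1,1): no bracket -> illegal
(1,2): no bracket -> illegal
(2,0): flips 1 -> legal
(2,3): no bracket -> illegal
(2,4): flips 1 -> legal
(2,5): no bracket -> illegal
(3,0): no bracket -> illegal
(3,1): no bracket -> illegal
(3,5): no bracket -> illegal
(4,1): no bracket -> illegal
(4,5): flips 2 -> legal
(5,2): no bracket -> illegal
(5,3): no bracket -> illegal
(5,5): flips 2 -> legal
(6,3): no bracket -> illegal
(6,4): no bracket -> illegal
(6,5): no bracket -> illegal
W mobility = 4

Answer: B=6 W=4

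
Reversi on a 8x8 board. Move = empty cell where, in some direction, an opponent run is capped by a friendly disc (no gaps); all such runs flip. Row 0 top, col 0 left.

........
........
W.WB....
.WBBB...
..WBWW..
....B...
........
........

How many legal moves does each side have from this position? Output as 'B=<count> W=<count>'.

-- B to move --
(1,0): no bracket -> illegal
(1,1): flips 1 -> legal
(1,2): flips 1 -> legal
(1,3): no bracket -> illegal
(2,1): flips 1 -> legal
(3,0): flips 1 -> legal
(3,5): no bracket -> illegal
(3,6): flips 1 -> legal
(4,0): no bracket -> illegal
(4,1): flips 1 -> legal
(4,6): flips 2 -> legal
(5,1): flips 1 -> legal
(5,2): flips 1 -> legal
(5,3): no bracket -> illegal
(5,5): flips 1 -> legal
(5,6): flips 1 -> legal
B mobility = 11
-- W to move --
(1,2): flips 2 -> legal
(1,3): no bracket -> illegal
(1,4): no bracket -> illegal
(2,1): no bracket -> illegal
(2,4): flips 3 -> legal
(2,5): no bracket -> illegal
(3,5): flips 3 -> legal
(4,1): no bracket -> illegal
(5,2): no bracket -> illegal
(5,3): no bracket -> illegal
(5,5): no bracket -> illegal
(6,3): flips 1 -> legal
(6,4): flips 1 -> legal
(6,5): no bracket -> illegal
W mobility = 5

Answer: B=11 W=5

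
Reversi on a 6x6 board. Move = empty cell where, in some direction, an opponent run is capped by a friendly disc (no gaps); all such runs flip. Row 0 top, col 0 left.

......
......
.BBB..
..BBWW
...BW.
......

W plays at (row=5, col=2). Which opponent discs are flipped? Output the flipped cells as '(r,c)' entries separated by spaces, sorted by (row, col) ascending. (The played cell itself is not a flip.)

Dir NW: first cell '.' (not opp) -> no flip
Dir N: first cell '.' (not opp) -> no flip
Dir NE: opp run (4,3) capped by W -> flip
Dir W: first cell '.' (not opp) -> no flip
Dir E: first cell '.' (not opp) -> no flip
Dir SW: edge -> no flip
Dir S: edge -> no flip
Dir SE: edge -> no flip

Answer: (4,3)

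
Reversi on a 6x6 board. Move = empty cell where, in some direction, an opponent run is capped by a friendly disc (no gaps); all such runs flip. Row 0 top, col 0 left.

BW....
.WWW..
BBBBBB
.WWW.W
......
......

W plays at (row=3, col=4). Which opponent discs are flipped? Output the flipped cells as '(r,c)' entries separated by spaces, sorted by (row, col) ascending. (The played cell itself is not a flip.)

Dir NW: opp run (2,3) capped by W -> flip
Dir N: opp run (2,4), next='.' -> no flip
Dir NE: opp run (2,5), next=edge -> no flip
Dir W: first cell 'W' (not opp) -> no flip
Dir E: first cell 'W' (not opp) -> no flip
Dir SW: first cell '.' (not opp) -> no flip
Dir S: first cell '.' (not opp) -> no flip
Dir SE: first cell '.' (not opp) -> no flip

Answer: (2,3)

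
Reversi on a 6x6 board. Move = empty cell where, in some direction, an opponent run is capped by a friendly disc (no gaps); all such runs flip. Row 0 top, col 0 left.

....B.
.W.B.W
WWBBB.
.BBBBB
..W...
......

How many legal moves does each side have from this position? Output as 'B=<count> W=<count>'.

-- B to move --
(0,0): flips 1 -> legal
(0,1): flips 2 -> legal
(0,2): no bracket -> illegal
(0,5): no bracket -> illegal
(1,0): flips 1 -> legal
(1,2): no bracket -> illegal
(1,4): no bracket -> illegal
(2,5): no bracket -> illegal
(3,0): no bracket -> illegal
(4,1): no bracket -> illegal
(4,3): no bracket -> illegal
(5,1): flips 1 -> legal
(5,2): flips 1 -> legal
(5,3): flips 1 -> legal
B mobility = 6
-- W to move --
(0,2): no bracket -> illegal
(0,3): no bracket -> illegal
(0,5): no bracket -> illegal
(1,2): flips 2 -> legal
(1,4): no bracket -> illegal
(2,5): flips 3 -> legal
(3,0): no bracket -> illegal
(4,0): no bracket -> illegal
(4,1): flips 1 -> legal
(4,3): flips 1 -> legal
(4,4): flips 2 -> legal
(4,5): no bracket -> illegal
W mobility = 5

Answer: B=6 W=5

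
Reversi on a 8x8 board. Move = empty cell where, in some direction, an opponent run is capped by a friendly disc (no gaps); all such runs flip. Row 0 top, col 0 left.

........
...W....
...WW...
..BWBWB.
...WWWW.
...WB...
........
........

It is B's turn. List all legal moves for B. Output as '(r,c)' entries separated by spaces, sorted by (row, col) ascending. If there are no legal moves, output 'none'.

Answer: (1,2) (1,4) (5,2) (5,6)

Derivation:
(0,2): no bracket -> illegal
(0,3): no bracket -> illegal
(0,4): no bracket -> illegal
(1,2): flips 1 -> legal
(1,4): flips 2 -> legal
(1,5): no bracket -> illegal
(2,2): no bracket -> illegal
(2,5): no bracket -> illegal
(2,6): no bracket -> illegal
(3,7): no bracket -> illegal
(4,2): no bracket -> illegal
(4,7): no bracket -> illegal
(5,2): flips 2 -> legal
(5,5): no bracket -> illegal
(5,6): flips 2 -> legal
(5,7): no bracket -> illegal
(6,2): no bracket -> illegal
(6,3): no bracket -> illegal
(6,4): no bracket -> illegal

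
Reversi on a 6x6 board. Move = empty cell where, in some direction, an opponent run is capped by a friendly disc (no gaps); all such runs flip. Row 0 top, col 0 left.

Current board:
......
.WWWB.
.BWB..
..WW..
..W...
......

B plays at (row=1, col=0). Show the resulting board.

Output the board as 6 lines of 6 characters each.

Place B at (1,0); scan 8 dirs for brackets.
Dir NW: edge -> no flip
Dir N: first cell '.' (not opp) -> no flip
Dir NE: first cell '.' (not opp) -> no flip
Dir W: edge -> no flip
Dir E: opp run (1,1) (1,2) (1,3) capped by B -> flip
Dir SW: edge -> no flip
Dir S: first cell '.' (not opp) -> no flip
Dir SE: first cell 'B' (not opp) -> no flip
All flips: (1,1) (1,2) (1,3)

Answer: ......
BBBBB.
.BWB..
..WW..
..W...
......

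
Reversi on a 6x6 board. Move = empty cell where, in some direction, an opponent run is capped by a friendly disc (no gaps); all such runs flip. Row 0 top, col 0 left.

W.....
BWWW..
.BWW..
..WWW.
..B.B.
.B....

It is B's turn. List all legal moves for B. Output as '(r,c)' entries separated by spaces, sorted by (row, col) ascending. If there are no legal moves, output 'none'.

(0,1): flips 1 -> legal
(0,2): flips 3 -> legal
(0,3): flips 1 -> legal
(0,4): no bracket -> illegal
(1,4): flips 3 -> legal
(2,0): no bracket -> illegal
(2,4): flips 4 -> legal
(2,5): no bracket -> illegal
(3,1): no bracket -> illegal
(3,5): no bracket -> illegal
(4,1): no bracket -> illegal
(4,3): flips 1 -> legal
(4,5): no bracket -> illegal

Answer: (0,1) (0,2) (0,3) (1,4) (2,4) (4,3)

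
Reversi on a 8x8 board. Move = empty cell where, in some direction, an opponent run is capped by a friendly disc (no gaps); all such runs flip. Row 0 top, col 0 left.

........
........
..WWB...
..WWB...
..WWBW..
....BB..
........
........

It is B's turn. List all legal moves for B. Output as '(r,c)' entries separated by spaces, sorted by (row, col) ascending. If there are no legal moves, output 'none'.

(1,1): flips 2 -> legal
(1,2): flips 1 -> legal
(1,3): no bracket -> illegal
(1,4): no bracket -> illegal
(2,1): flips 4 -> legal
(3,1): flips 2 -> legal
(3,5): flips 1 -> legal
(3,6): flips 1 -> legal
(4,1): flips 2 -> legal
(4,6): flips 1 -> legal
(5,1): flips 2 -> legal
(5,2): flips 1 -> legal
(5,3): no bracket -> illegal
(5,6): flips 1 -> legal

Answer: (1,1) (1,2) (2,1) (3,1) (3,5) (3,6) (4,1) (4,6) (5,1) (5,2) (5,6)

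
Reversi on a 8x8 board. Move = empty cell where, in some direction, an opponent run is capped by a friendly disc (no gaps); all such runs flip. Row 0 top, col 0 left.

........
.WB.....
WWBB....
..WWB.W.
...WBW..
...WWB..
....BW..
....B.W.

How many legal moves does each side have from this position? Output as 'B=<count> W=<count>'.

Answer: B=14 W=12

Derivation:
-- B to move --
(0,0): flips 1 -> legal
(0,1): no bracket -> illegal
(0,2): no bracket -> illegal
(1,0): flips 1 -> legal
(2,4): no bracket -> illegal
(2,5): no bracket -> illegal
(2,6): no bracket -> illegal
(2,7): no bracket -> illegal
(3,0): flips 1 -> legal
(3,1): flips 2 -> legal
(3,5): flips 1 -> legal
(3,7): no bracket -> illegal
(4,1): flips 1 -> legal
(4,2): flips 3 -> legal
(4,6): flips 1 -> legal
(4,7): no bracket -> illegal
(5,2): flips 3 -> legal
(5,6): flips 2 -> legal
(6,2): flips 1 -> legal
(6,3): flips 3 -> legal
(6,6): flips 1 -> legal
(6,7): no bracket -> illegal
(7,5): flips 1 -> legal
(7,7): no bracket -> illegal
B mobility = 14
-- W to move --
(0,1): flips 3 -> legal
(0,2): flips 2 -> legal
(0,3): flips 1 -> legal
(1,3): flips 2 -> legal
(1,4): flips 1 -> legal
(2,4): flips 4 -> legal
(2,5): flips 1 -> legal
(3,1): no bracket -> illegal
(3,5): flips 2 -> legal
(4,6): no bracket -> illegal
(5,6): flips 1 -> legal
(6,3): flips 1 -> legal
(6,6): flips 2 -> legal
(7,3): no bracket -> illegal
(7,5): flips 1 -> legal
W mobility = 12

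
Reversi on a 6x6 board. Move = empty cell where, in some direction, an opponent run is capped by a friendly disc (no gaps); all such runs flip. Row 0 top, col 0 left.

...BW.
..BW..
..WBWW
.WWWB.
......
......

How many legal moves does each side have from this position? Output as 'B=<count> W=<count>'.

-- B to move --
(0,2): no bracket -> illegal
(0,5): flips 1 -> legal
(1,1): no bracket -> illegal
(1,4): flips 2 -> legal
(1,5): no bracket -> illegal
(2,0): no bracket -> illegal
(2,1): flips 1 -> legal
(3,0): flips 3 -> legal
(3,5): no bracket -> illegal
(4,0): no bracket -> illegal
(4,1): flips 1 -> legal
(4,2): flips 2 -> legal
(4,3): flips 1 -> legal
(4,4): no bracket -> illegal
B mobility = 7
-- W to move --
(0,1): no bracket -> illegal
(0,2): flips 2 -> legal
(1,1): flips 1 -> legal
(1,4): flips 1 -> legal
(2,1): no bracket -> illegal
(3,5): flips 1 -> legal
(4,3): flips 1 -> legal
(4,4): flips 1 -> legal
(4,5): no bracket -> illegal
W mobility = 6

Answer: B=7 W=6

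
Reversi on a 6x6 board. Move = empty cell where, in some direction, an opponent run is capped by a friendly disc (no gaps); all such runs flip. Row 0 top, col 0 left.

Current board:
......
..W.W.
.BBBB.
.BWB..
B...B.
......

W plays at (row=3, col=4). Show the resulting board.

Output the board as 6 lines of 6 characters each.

Place W at (3,4); scan 8 dirs for brackets.
Dir NW: opp run (2,3) capped by W -> flip
Dir N: opp run (2,4) capped by W -> flip
Dir NE: first cell '.' (not opp) -> no flip
Dir W: opp run (3,3) capped by W -> flip
Dir E: first cell '.' (not opp) -> no flip
Dir SW: first cell '.' (not opp) -> no flip
Dir S: opp run (4,4), next='.' -> no flip
Dir SE: first cell '.' (not opp) -> no flip
All flips: (2,3) (2,4) (3,3)

Answer: ......
..W.W.
.BBWW.
.BWWW.
B...B.
......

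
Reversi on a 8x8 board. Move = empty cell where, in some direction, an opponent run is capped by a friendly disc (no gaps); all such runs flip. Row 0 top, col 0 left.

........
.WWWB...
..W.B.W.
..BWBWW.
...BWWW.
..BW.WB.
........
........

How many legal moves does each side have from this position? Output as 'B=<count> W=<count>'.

Answer: B=10 W=9

Derivation:
-- B to move --
(0,0): no bracket -> illegal
(0,1): no bracket -> illegal
(0,2): flips 3 -> legal
(0,3): no bracket -> illegal
(0,4): no bracket -> illegal
(1,0): flips 3 -> legal
(1,5): no bracket -> illegal
(1,6): flips 3 -> legal
(1,7): no bracket -> illegal
(2,0): no bracket -> illegal
(2,1): no bracket -> illegal
(2,3): flips 1 -> legal
(2,5): no bracket -> illegal
(2,7): no bracket -> illegal
(3,1): no bracket -> illegal
(3,7): flips 2 -> legal
(4,2): flips 1 -> legal
(4,7): flips 3 -> legal
(5,4): flips 3 -> legal
(5,7): flips 2 -> legal
(6,2): no bracket -> illegal
(6,3): flips 1 -> legal
(6,4): no bracket -> illegal
(6,5): no bracket -> illegal
(6,6): no bracket -> illegal
B mobility = 10
-- W to move --
(0,3): no bracket -> illegal
(0,4): flips 3 -> legal
(0,5): no bracket -> illegal
(1,5): flips 2 -> legal
(2,1): no bracket -> illegal
(2,3): flips 1 -> legal
(2,5): no bracket -> illegal
(3,1): flips 1 -> legal
(4,1): no bracket -> illegal
(4,2): flips 2 -> legal
(4,7): no bracket -> illegal
(5,1): flips 1 -> legal
(5,4): no bracket -> illegal
(5,7): flips 1 -> legal
(6,1): no bracket -> illegal
(6,2): no bracket -> illegal
(6,3): no bracket -> illegal
(6,5): no bracket -> illegal
(6,6): flips 1 -> legal
(6,7): flips 1 -> legal
W mobility = 9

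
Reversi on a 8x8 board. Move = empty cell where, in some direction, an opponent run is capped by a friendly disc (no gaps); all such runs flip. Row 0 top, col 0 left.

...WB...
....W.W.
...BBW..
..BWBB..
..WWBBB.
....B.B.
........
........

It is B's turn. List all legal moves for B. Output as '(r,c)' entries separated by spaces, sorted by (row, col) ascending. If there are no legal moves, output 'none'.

Answer: (0,2) (0,5) (0,7) (1,5) (2,2) (2,6) (4,1) (5,1) (5,2) (5,3)

Derivation:
(0,2): flips 1 -> legal
(0,5): flips 1 -> legal
(0,6): no bracket -> illegal
(0,7): flips 2 -> legal
(1,2): no bracket -> illegal
(1,3): no bracket -> illegal
(1,5): flips 1 -> legal
(1,7): no bracket -> illegal
(2,2): flips 1 -> legal
(2,6): flips 1 -> legal
(2,7): no bracket -> illegal
(3,1): no bracket -> illegal
(3,6): no bracket -> illegal
(4,1): flips 2 -> legal
(5,1): flips 2 -> legal
(5,2): flips 2 -> legal
(5,3): flips 2 -> legal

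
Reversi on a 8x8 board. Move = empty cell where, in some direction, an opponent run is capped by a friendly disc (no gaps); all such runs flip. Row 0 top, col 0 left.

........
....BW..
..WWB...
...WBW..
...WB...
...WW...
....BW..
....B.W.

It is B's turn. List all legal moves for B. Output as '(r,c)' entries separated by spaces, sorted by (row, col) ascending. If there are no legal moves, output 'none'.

(0,4): no bracket -> illegal
(0,5): no bracket -> illegal
(0,6): flips 1 -> legal
(1,1): flips 2 -> legal
(1,2): flips 1 -> legal
(1,3): no bracket -> illegal
(1,6): flips 1 -> legal
(2,1): flips 2 -> legal
(2,5): no bracket -> illegal
(2,6): flips 1 -> legal
(3,1): no bracket -> illegal
(3,2): flips 2 -> legal
(3,6): flips 1 -> legal
(4,2): flips 3 -> legal
(4,5): no bracket -> illegal
(4,6): flips 1 -> legal
(5,2): flips 1 -> legal
(5,5): no bracket -> illegal
(5,6): flips 1 -> legal
(6,2): flips 1 -> legal
(6,3): no bracket -> illegal
(6,6): flips 1 -> legal
(6,7): no bracket -> illegal
(7,5): no bracket -> illegal
(7,7): no bracket -> illegal

Answer: (0,6) (1,1) (1,2) (1,6) (2,1) (2,6) (3,2) (3,6) (4,2) (4,6) (5,2) (5,6) (6,2) (6,6)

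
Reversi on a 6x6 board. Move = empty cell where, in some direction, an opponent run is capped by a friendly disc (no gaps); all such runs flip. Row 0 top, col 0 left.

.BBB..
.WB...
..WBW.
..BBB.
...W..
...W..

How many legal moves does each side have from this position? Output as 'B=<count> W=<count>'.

Answer: B=9 W=5

Derivation:
-- B to move --
(0,0): flips 2 -> legal
(1,0): flips 1 -> legal
(1,3): no bracket -> illegal
(1,4): flips 1 -> legal
(1,5): flips 1 -> legal
(2,0): flips 1 -> legal
(2,1): flips 2 -> legal
(2,5): flips 1 -> legal
(3,1): no bracket -> illegal
(3,5): no bracket -> illegal
(4,2): no bracket -> illegal
(4,4): no bracket -> illegal
(5,2): flips 1 -> legal
(5,4): flips 1 -> legal
B mobility = 9
-- W to move --
(0,0): no bracket -> illegal
(0,4): no bracket -> illegal
(1,0): no bracket -> illegal
(1,3): flips 3 -> legal
(1,4): no bracket -> illegal
(2,1): flips 1 -> legal
(2,5): flips 1 -> legal
(3,1): no bracket -> illegal
(3,5): no bracket -> illegal
(4,1): no bracket -> illegal
(4,2): flips 2 -> legal
(4,4): flips 2 -> legal
(4,5): no bracket -> illegal
W mobility = 5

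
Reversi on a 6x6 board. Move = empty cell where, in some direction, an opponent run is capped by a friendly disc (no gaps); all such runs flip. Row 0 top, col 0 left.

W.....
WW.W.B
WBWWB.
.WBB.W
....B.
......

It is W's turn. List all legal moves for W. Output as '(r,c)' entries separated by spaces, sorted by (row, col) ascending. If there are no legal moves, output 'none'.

Answer: (2,5) (3,4) (4,1) (4,2) (4,3) (5,3) (5,5)

Derivation:
(0,4): no bracket -> illegal
(0,5): no bracket -> illegal
(1,2): no bracket -> illegal
(1,4): no bracket -> illegal
(2,5): flips 1 -> legal
(3,0): no bracket -> illegal
(3,4): flips 2 -> legal
(4,1): flips 1 -> legal
(4,2): flips 1 -> legal
(4,3): flips 3 -> legal
(4,5): no bracket -> illegal
(5,3): flips 1 -> legal
(5,4): no bracket -> illegal
(5,5): flips 2 -> legal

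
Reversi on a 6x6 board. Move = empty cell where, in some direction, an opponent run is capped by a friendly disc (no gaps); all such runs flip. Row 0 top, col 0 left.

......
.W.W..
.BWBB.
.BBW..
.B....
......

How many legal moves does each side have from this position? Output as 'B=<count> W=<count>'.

Answer: B=8 W=8

Derivation:
-- B to move --
(0,0): no bracket -> illegal
(0,1): flips 1 -> legal
(0,2): flips 1 -> legal
(0,3): flips 1 -> legal
(0,4): flips 2 -> legal
(1,0): no bracket -> illegal
(1,2): flips 1 -> legal
(1,4): no bracket -> illegal
(2,0): no bracket -> illegal
(3,4): flips 1 -> legal
(4,2): flips 1 -> legal
(4,3): flips 1 -> legal
(4,4): no bracket -> illegal
B mobility = 8
-- W to move --
(1,0): no bracket -> illegal
(1,2): no bracket -> illegal
(1,4): no bracket -> illegal
(1,5): flips 1 -> legal
(2,0): flips 1 -> legal
(2,5): flips 2 -> legal
(3,0): flips 2 -> legal
(3,4): no bracket -> illegal
(3,5): flips 1 -> legal
(4,0): flips 1 -> legal
(4,2): flips 1 -> legal
(4,3): no bracket -> illegal
(5,0): no bracket -> illegal
(5,1): flips 3 -> legal
(5,2): no bracket -> illegal
W mobility = 8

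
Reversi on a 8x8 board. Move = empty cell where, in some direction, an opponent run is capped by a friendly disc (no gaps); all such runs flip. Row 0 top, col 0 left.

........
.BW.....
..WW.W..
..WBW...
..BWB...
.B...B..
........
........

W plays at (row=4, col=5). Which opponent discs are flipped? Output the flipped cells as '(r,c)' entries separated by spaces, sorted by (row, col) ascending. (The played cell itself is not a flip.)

Dir NW: first cell 'W' (not opp) -> no flip
Dir N: first cell '.' (not opp) -> no flip
Dir NE: first cell '.' (not opp) -> no flip
Dir W: opp run (4,4) capped by W -> flip
Dir E: first cell '.' (not opp) -> no flip
Dir SW: first cell '.' (not opp) -> no flip
Dir S: opp run (5,5), next='.' -> no flip
Dir SE: first cell '.' (not opp) -> no flip

Answer: (4,4)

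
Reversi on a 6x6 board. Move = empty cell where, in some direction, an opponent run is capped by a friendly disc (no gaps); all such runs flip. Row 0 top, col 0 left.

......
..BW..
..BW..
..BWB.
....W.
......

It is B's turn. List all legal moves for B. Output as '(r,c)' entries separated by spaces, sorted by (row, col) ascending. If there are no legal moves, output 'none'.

(0,2): no bracket -> illegal
(0,3): no bracket -> illegal
(0,4): flips 1 -> legal
(1,4): flips 2 -> legal
(2,4): flips 1 -> legal
(3,5): no bracket -> illegal
(4,2): no bracket -> illegal
(4,3): no bracket -> illegal
(4,5): no bracket -> illegal
(5,3): no bracket -> illegal
(5,4): flips 1 -> legal
(5,5): flips 2 -> legal

Answer: (0,4) (1,4) (2,4) (5,4) (5,5)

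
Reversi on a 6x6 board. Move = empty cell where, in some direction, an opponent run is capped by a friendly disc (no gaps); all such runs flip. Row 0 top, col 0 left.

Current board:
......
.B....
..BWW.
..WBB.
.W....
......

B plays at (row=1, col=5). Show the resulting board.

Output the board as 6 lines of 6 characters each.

Answer: ......
.B...B
..BWB.
..WBB.
.W....
......

Derivation:
Place B at (1,5); scan 8 dirs for brackets.
Dir NW: first cell '.' (not opp) -> no flip
Dir N: first cell '.' (not opp) -> no flip
Dir NE: edge -> no flip
Dir W: first cell '.' (not opp) -> no flip
Dir E: edge -> no flip
Dir SW: opp run (2,4) capped by B -> flip
Dir S: first cell '.' (not opp) -> no flip
Dir SE: edge -> no flip
All flips: (2,4)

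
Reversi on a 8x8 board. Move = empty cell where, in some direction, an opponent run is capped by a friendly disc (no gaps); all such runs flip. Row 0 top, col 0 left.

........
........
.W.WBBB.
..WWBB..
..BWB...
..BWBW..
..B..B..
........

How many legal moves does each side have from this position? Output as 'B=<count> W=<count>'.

-- B to move --
(1,0): flips 3 -> legal
(1,1): no bracket -> illegal
(1,2): flips 1 -> legal
(1,3): no bracket -> illegal
(1,4): no bracket -> illegal
(2,0): no bracket -> illegal
(2,2): flips 3 -> legal
(3,0): no bracket -> illegal
(3,1): flips 2 -> legal
(4,1): no bracket -> illegal
(4,5): flips 1 -> legal
(4,6): no bracket -> illegal
(5,6): flips 1 -> legal
(6,3): no bracket -> illegal
(6,4): flips 1 -> legal
(6,6): flips 1 -> legal
B mobility = 8
-- W to move --
(1,3): no bracket -> illegal
(1,4): no bracket -> illegal
(1,5): flips 1 -> legal
(1,6): flips 2 -> legal
(1,7): flips 3 -> legal
(2,7): flips 3 -> legal
(3,1): flips 1 -> legal
(3,6): flips 2 -> legal
(3,7): no bracket -> illegal
(4,1): flips 1 -> legal
(4,5): flips 2 -> legal
(4,6): no bracket -> illegal
(5,1): flips 2 -> legal
(5,6): no bracket -> illegal
(6,1): flips 1 -> legal
(6,3): no bracket -> illegal
(6,4): no bracket -> illegal
(6,6): no bracket -> illegal
(7,1): flips 1 -> legal
(7,2): flips 3 -> legal
(7,3): no bracket -> illegal
(7,4): no bracket -> illegal
(7,5): flips 1 -> legal
(7,6): flips 2 -> legal
W mobility = 14

Answer: B=8 W=14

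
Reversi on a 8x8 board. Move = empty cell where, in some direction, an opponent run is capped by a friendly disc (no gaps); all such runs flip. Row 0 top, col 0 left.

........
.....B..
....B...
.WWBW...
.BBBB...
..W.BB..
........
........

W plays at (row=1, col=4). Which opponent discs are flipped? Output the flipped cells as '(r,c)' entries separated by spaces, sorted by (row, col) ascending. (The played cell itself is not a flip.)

Dir NW: first cell '.' (not opp) -> no flip
Dir N: first cell '.' (not opp) -> no flip
Dir NE: first cell '.' (not opp) -> no flip
Dir W: first cell '.' (not opp) -> no flip
Dir E: opp run (1,5), next='.' -> no flip
Dir SW: first cell '.' (not opp) -> no flip
Dir S: opp run (2,4) capped by W -> flip
Dir SE: first cell '.' (not opp) -> no flip

Answer: (2,4)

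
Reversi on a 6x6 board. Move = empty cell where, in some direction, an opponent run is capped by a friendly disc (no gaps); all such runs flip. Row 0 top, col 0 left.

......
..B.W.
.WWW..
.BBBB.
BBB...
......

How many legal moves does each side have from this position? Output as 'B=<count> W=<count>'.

-- B to move --
(0,3): no bracket -> illegal
(0,4): no bracket -> illegal
(0,5): flips 2 -> legal
(1,0): flips 1 -> legal
(1,1): flips 2 -> legal
(1,3): flips 2 -> legal
(1,5): no bracket -> illegal
(2,0): no bracket -> illegal
(2,4): no bracket -> illegal
(2,5): no bracket -> illegal
(3,0): flips 1 -> legal
B mobility = 5
-- W to move --
(0,1): flips 1 -> legal
(0,2): flips 1 -> legal
(0,3): flips 1 -> legal
(1,1): no bracket -> illegal
(1,3): no bracket -> illegal
(2,0): no bracket -> illegal
(2,4): no bracket -> illegal
(2,5): no bracket -> illegal
(3,0): no bracket -> illegal
(3,5): no bracket -> illegal
(4,3): flips 2 -> legal
(4,4): flips 1 -> legal
(4,5): flips 1 -> legal
(5,0): flips 2 -> legal
(5,1): flips 2 -> legal
(5,2): flips 2 -> legal
(5,3): no bracket -> illegal
W mobility = 9

Answer: B=5 W=9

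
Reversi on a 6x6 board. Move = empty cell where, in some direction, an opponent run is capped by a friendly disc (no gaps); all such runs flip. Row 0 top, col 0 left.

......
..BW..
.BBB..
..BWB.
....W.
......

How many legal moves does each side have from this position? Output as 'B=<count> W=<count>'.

-- B to move --
(0,2): no bracket -> illegal
(0,3): flips 1 -> legal
(0,4): flips 1 -> legal
(1,4): flips 1 -> legal
(2,4): no bracket -> illegal
(3,5): no bracket -> illegal
(4,2): no bracket -> illegal
(4,3): flips 1 -> legal
(4,5): no bracket -> illegal
(5,3): no bracket -> illegal
(5,4): flips 1 -> legal
(5,5): flips 2 -> legal
B mobility = 6
-- W to move --
(0,1): no bracket -> illegal
(0,2): no bracket -> illegal
(0,3): no bracket -> illegal
(1,0): no bracket -> illegal
(1,1): flips 2 -> legal
(1,4): no bracket -> illegal
(2,0): no bracket -> illegal
(2,4): flips 1 -> legal
(2,5): no bracket -> illegal
(3,0): no bracket -> illegal
(3,1): flips 2 -> legal
(3,5): flips 1 -> legal
(4,1): no bracket -> illegal
(4,2): no bracket -> illegal
(4,3): no bracket -> illegal
(4,5): no bracket -> illegal
W mobility = 4

Answer: B=6 W=4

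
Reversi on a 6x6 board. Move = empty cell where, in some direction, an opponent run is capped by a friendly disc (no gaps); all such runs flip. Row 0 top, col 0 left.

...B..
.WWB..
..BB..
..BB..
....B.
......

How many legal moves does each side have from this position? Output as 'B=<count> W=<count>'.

Answer: B=5 W=4

Derivation:
-- B to move --
(0,0): flips 1 -> legal
(0,1): flips 1 -> legal
(0,2): flips 1 -> legal
(1,0): flips 2 -> legal
(2,0): no bracket -> illegal
(2,1): flips 1 -> legal
B mobility = 5
-- W to move --
(0,2): no bracket -> illegal
(0,4): no bracket -> illegal
(1,4): flips 1 -> legal
(2,1): no bracket -> illegal
(2,4): no bracket -> illegal
(3,1): no bracket -> illegal
(3,4): flips 1 -> legal
(3,5): no bracket -> illegal
(4,1): no bracket -> illegal
(4,2): flips 2 -> legal
(4,3): no bracket -> illegal
(4,5): no bracket -> illegal
(5,3): no bracket -> illegal
(5,4): no bracket -> illegal
(5,5): flips 3 -> legal
W mobility = 4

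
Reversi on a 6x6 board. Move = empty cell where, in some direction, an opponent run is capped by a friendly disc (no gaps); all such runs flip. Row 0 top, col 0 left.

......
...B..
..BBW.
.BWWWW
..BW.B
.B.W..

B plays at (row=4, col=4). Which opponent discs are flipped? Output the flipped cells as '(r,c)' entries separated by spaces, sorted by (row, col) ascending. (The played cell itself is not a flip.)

Answer: (3,3) (4,3)

Derivation:
Dir NW: opp run (3,3) capped by B -> flip
Dir N: opp run (3,4) (2,4), next='.' -> no flip
Dir NE: opp run (3,5), next=edge -> no flip
Dir W: opp run (4,3) capped by B -> flip
Dir E: first cell 'B' (not opp) -> no flip
Dir SW: opp run (5,3), next=edge -> no flip
Dir S: first cell '.' (not opp) -> no flip
Dir SE: first cell '.' (not opp) -> no flip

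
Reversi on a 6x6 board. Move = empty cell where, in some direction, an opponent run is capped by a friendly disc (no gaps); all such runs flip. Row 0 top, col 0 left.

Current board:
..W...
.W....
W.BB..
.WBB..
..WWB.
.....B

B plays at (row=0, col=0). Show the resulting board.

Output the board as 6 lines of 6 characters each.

Answer: B.W...
.B....
W.BB..
.WBB..
..WWB.
.....B

Derivation:
Place B at (0,0); scan 8 dirs for brackets.
Dir NW: edge -> no flip
Dir N: edge -> no flip
Dir NE: edge -> no flip
Dir W: edge -> no flip
Dir E: first cell '.' (not opp) -> no flip
Dir SW: edge -> no flip
Dir S: first cell '.' (not opp) -> no flip
Dir SE: opp run (1,1) capped by B -> flip
All flips: (1,1)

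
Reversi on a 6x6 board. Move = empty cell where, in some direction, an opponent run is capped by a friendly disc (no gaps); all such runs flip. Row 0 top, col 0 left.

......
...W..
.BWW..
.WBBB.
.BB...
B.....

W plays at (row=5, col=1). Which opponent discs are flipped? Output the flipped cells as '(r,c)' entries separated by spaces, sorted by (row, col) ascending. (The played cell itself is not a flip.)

Answer: (4,1)

Derivation:
Dir NW: first cell '.' (not opp) -> no flip
Dir N: opp run (4,1) capped by W -> flip
Dir NE: opp run (4,2) (3,3), next='.' -> no flip
Dir W: opp run (5,0), next=edge -> no flip
Dir E: first cell '.' (not opp) -> no flip
Dir SW: edge -> no flip
Dir S: edge -> no flip
Dir SE: edge -> no flip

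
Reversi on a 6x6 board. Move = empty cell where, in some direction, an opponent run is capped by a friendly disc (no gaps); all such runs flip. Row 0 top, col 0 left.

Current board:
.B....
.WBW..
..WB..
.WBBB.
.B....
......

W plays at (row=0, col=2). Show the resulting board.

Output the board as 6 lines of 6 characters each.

Answer: .BW...
.WWW..
..WB..
.WBBB.
.B....
......

Derivation:
Place W at (0,2); scan 8 dirs for brackets.
Dir NW: edge -> no flip
Dir N: edge -> no flip
Dir NE: edge -> no flip
Dir W: opp run (0,1), next='.' -> no flip
Dir E: first cell '.' (not opp) -> no flip
Dir SW: first cell 'W' (not opp) -> no flip
Dir S: opp run (1,2) capped by W -> flip
Dir SE: first cell 'W' (not opp) -> no flip
All flips: (1,2)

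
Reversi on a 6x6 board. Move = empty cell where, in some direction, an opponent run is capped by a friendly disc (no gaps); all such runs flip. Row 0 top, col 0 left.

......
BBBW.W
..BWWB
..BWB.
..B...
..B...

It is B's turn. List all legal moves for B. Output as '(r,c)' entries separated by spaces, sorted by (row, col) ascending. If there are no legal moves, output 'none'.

(0,2): no bracket -> illegal
(0,3): no bracket -> illegal
(0,4): flips 1 -> legal
(0,5): flips 1 -> legal
(1,4): flips 3 -> legal
(3,5): no bracket -> illegal
(4,3): no bracket -> illegal
(4,4): flips 1 -> legal

Answer: (0,4) (0,5) (1,4) (4,4)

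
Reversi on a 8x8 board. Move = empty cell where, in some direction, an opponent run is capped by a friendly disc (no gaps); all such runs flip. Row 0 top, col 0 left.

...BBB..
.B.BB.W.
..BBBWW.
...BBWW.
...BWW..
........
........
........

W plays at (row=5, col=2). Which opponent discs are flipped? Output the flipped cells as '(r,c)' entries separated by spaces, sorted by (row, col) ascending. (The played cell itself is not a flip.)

Answer: (3,4) (4,3)

Derivation:
Dir NW: first cell '.' (not opp) -> no flip
Dir N: first cell '.' (not opp) -> no flip
Dir NE: opp run (4,3) (3,4) capped by W -> flip
Dir W: first cell '.' (not opp) -> no flip
Dir E: first cell '.' (not opp) -> no flip
Dir SW: first cell '.' (not opp) -> no flip
Dir S: first cell '.' (not opp) -> no flip
Dir SE: first cell '.' (not opp) -> no flip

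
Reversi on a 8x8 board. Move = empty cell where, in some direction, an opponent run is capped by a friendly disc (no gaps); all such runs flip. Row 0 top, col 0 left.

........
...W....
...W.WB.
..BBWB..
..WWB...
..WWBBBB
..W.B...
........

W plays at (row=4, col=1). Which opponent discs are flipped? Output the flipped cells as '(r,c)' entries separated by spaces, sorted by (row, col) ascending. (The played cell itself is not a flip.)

Dir NW: first cell '.' (not opp) -> no flip
Dir N: first cell '.' (not opp) -> no flip
Dir NE: opp run (3,2) capped by W -> flip
Dir W: first cell '.' (not opp) -> no flip
Dir E: first cell 'W' (not opp) -> no flip
Dir SW: first cell '.' (not opp) -> no flip
Dir S: first cell '.' (not opp) -> no flip
Dir SE: first cell 'W' (not opp) -> no flip

Answer: (3,2)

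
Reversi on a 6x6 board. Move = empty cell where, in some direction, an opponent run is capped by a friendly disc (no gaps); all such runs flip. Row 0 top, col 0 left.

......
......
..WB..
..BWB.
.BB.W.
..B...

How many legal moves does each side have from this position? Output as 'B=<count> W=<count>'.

-- B to move --
(1,1): no bracket -> illegal
(1,2): flips 1 -> legal
(1,3): no bracket -> illegal
(2,1): flips 1 -> legal
(2,4): flips 1 -> legal
(3,1): no bracket -> illegal
(3,5): no bracket -> illegal
(4,3): flips 1 -> legal
(4,5): no bracket -> illegal
(5,3): no bracket -> illegal
(5,4): flips 1 -> legal
(5,5): no bracket -> illegal
B mobility = 5
-- W to move --
(1,2): no bracket -> illegal
(1,3): flips 1 -> legal
(1,4): no bracket -> illegal
(2,1): no bracket -> illegal
(2,4): flips 2 -> legal
(2,5): no bracket -> illegal
(3,0): no bracket -> illegal
(3,1): flips 1 -> legal
(3,5): flips 1 -> legal
(4,0): no bracket -> illegal
(4,3): no bracket -> illegal
(4,5): no bracket -> illegal
(5,0): no bracket -> illegal
(5,1): flips 1 -> legal
(5,3): no bracket -> illegal
W mobility = 5

Answer: B=5 W=5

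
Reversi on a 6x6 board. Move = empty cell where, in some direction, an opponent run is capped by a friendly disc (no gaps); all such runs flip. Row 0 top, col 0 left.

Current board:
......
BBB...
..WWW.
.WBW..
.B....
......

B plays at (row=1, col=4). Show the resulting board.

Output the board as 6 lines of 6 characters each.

Place B at (1,4); scan 8 dirs for brackets.
Dir NW: first cell '.' (not opp) -> no flip
Dir N: first cell '.' (not opp) -> no flip
Dir NE: first cell '.' (not opp) -> no flip
Dir W: first cell '.' (not opp) -> no flip
Dir E: first cell '.' (not opp) -> no flip
Dir SW: opp run (2,3) capped by B -> flip
Dir S: opp run (2,4), next='.' -> no flip
Dir SE: first cell '.' (not opp) -> no flip
All flips: (2,3)

Answer: ......
BBB.B.
..WBW.
.WBW..
.B....
......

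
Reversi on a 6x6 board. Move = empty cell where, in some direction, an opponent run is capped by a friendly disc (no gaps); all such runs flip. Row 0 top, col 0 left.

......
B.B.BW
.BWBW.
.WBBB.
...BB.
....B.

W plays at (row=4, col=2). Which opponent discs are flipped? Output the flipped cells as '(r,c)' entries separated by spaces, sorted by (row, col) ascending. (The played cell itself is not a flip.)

Answer: (3,2) (3,3)

Derivation:
Dir NW: first cell 'W' (not opp) -> no flip
Dir N: opp run (3,2) capped by W -> flip
Dir NE: opp run (3,3) capped by W -> flip
Dir W: first cell '.' (not opp) -> no flip
Dir E: opp run (4,3) (4,4), next='.' -> no flip
Dir SW: first cell '.' (not opp) -> no flip
Dir S: first cell '.' (not opp) -> no flip
Dir SE: first cell '.' (not opp) -> no flip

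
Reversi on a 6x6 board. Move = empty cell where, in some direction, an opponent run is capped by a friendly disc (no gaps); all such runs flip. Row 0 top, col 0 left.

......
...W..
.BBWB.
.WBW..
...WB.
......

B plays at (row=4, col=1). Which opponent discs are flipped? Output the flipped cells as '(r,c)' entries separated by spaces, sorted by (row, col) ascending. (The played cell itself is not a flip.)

Dir NW: first cell '.' (not opp) -> no flip
Dir N: opp run (3,1) capped by B -> flip
Dir NE: first cell 'B' (not opp) -> no flip
Dir W: first cell '.' (not opp) -> no flip
Dir E: first cell '.' (not opp) -> no flip
Dir SW: first cell '.' (not opp) -> no flip
Dir S: first cell '.' (not opp) -> no flip
Dir SE: first cell '.' (not opp) -> no flip

Answer: (3,1)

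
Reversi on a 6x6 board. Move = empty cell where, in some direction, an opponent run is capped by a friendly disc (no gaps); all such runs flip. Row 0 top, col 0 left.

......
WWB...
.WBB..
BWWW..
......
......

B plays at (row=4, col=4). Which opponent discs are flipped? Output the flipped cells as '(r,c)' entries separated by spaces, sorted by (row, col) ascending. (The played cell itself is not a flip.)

Dir NW: opp run (3,3) capped by B -> flip
Dir N: first cell '.' (not opp) -> no flip
Dir NE: first cell '.' (not opp) -> no flip
Dir W: first cell '.' (not opp) -> no flip
Dir E: first cell '.' (not opp) -> no flip
Dir SW: first cell '.' (not opp) -> no flip
Dir S: first cell '.' (not opp) -> no flip
Dir SE: first cell '.' (not opp) -> no flip

Answer: (3,3)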